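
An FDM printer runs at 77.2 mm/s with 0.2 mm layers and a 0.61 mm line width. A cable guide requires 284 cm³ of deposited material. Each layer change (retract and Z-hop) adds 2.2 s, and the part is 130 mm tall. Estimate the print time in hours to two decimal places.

Bead cross-section: 0.2 × 0.61 → 0.122 mm².
Toolpath length = 284 cm³ / 0.122 mm² = 284000 / 0.122 = 2327868.9 mm.
Extrusion time = 2327868.9 / 77.2, so 30153.7 s.
Layers = ⌈130/0.2⌉ = 650.
Non-print overhead = 650 × 2.2 = 1430 s.
Altogether 30153.7 + 1430 = 31583.7 s, i.e. 8.77 hours.

8.77 hours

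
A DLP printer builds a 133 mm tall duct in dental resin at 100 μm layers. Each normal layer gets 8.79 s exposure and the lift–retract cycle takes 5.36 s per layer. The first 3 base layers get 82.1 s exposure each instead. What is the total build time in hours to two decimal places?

Number of layers: 133 / 0.1 → 1330 (rounded up).
Base layers = 3 × (82.1 + 5.36), so 262.38 s.
Normal layers = 1327 × (8.79 + 5.36) = 18777.05 s.
Sum: 262.38 + 18777.05 = 19039.43 s → 5.29 hours.

5.29 hours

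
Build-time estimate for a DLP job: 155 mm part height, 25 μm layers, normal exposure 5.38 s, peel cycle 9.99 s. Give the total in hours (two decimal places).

26.47 hours

Layers = ⌈155/0.025⌉ = 6200.
Each layer takes = 5.38 + 9.99, so 15.37 s.
Total = 6200 × 15.37 = 95294 s = 26.47 hours.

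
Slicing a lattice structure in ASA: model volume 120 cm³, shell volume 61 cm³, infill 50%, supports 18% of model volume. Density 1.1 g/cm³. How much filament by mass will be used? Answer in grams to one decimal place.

123.3 g

Volume inside the shell: 120 − 61 → 59 cm³.
Infill deposited: 0.50 × 59 → 29.5 cm³.
Support: 0.18 × 120 → 21.6 cm³.
Total extruded = 61 + 29.5 + 21.6 = 112.1 cm³.
Mass = 112.1 × 1.1, so 123.31 g.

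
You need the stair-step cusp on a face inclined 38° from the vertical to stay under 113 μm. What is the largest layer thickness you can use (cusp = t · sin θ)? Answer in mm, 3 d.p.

0.184 mm

Layer height = cusp / sin(38°) = 0.113 / 0.6157 = 0.184 mm.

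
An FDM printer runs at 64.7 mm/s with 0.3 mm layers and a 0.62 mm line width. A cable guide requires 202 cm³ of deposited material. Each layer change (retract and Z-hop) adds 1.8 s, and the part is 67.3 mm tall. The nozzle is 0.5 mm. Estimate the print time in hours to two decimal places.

Extrusion cross-section: 0.3 × 0.62 → 0.186 mm².
Path length: 202000 mm³ / 0.186 mm² → 1086021.5 mm.
Time extruding: 1086021.5 / 64.7 → 16785.5 s.
Layer count = ceil(67.3 / 0.3) = 225.
Non-print overhead = 225 × 1.8 = 405 s.
Total = 16785.5 + 405 = 17190.5 s = 4.78 hours.

4.78 hours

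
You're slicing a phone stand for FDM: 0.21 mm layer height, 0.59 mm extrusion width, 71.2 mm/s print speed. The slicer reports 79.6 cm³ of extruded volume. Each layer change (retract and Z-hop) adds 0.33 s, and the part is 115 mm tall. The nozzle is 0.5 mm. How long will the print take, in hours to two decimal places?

Bead cross-section: 0.21 × 0.59 → 0.1239 mm².
Path length: 79600 mm³ / 0.1239 mm² → 642453.6 mm.
Time extruding = 642453.6 / 71.2 = 9023.2 s.
Number of layers: 115 / 0.21 → 548 (rounded up).
Z-hop total = 548 × 0.33, so 180.84 s.
Altogether 9023.2 + 180.84 = 9204.04 s, i.e. 2.56 hours.

2.56 hours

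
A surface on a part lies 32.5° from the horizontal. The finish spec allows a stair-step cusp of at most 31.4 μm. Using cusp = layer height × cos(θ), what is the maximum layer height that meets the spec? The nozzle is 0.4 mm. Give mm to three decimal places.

cos(32.5°) = 0.8434; t_max = 0.0314/0.8434 = 0.037 mm.

0.037 mm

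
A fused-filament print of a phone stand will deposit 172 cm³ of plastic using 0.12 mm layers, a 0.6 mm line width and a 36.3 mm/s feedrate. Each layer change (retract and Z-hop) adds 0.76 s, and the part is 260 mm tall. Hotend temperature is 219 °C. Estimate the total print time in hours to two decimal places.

Extrusion cross-section: 0.12 × 0.6 → 0.072 mm².
Total extruded path = 172000/0.072 = 2388888.9 mm.
Extrusion time = 2388888.9 / 36.3, so 65809.6 s.
Number of layers: 260 / 0.12 → 2167 (rounded up).
Non-print overhead = 2167 × 0.76, so 1646.92 s.
Total = 65809.6 + 1646.92 = 67456.52 s = 18.74 hours.

18.74 hours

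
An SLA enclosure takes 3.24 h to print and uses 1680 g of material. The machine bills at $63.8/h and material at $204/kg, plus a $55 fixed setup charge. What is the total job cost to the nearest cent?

$604.43

Machine cost: 63.8 × 3.24 → $206.712.
Material cost = 204 × 1680/1000 = $342.72.
Adding setup: 206.712 + 342.72 + 55 → 604.432 ≈ $604.43.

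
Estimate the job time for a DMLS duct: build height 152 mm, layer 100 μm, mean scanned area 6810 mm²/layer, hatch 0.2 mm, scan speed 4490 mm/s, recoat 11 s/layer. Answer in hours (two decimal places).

7.85 hours

Number of layers: 152 / 0.1 → 1520 (rounded up).
Per-layer scan distance = 6810 / 0.2 = 34050 mm.
Scan time per layer: 34050 / 4490 → 7.5835 s.
Time per layer: 7.5835 + 11 → 18.5835 s.
1520 layers × 18.5835 s/layer = 28246.92 s, i.e. 7.85 hours.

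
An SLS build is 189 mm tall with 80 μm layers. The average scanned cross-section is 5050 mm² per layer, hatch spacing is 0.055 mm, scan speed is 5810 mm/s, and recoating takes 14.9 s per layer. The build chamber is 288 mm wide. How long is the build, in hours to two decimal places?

20.15 hours

Layer count = ceil(189 / 0.08) = 2363.
Per-layer scan distance = 5050 / 0.055 = 91818.2 mm.
Per-layer scan time: 91818.2 / 5810 → 15.8035 s.
Layer cycle = 15.8035 + 14.9 = 30.7035 s.
Build time = 2363 × 30.7035 = 72552.3705 s = 20.15 hours.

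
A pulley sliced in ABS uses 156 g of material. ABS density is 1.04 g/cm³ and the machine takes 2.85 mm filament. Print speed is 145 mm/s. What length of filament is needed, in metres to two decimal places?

23.51 m

Volume = 156 g / 1.04 g·cm⁻³ = 150 cm³ = 150000 mm³.
Filament cross-section = π × (2.85/2)² = 6.3794 mm².
Length = 150000 / 6.3794 = 23513.18 mm = 23.51 m.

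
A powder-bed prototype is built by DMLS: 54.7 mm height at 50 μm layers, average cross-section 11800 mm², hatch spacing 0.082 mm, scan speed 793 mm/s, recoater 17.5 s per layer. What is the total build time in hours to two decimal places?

Layer count = ceil(54.7 / 0.05) = 1094.
Hatch length per layer = 11800 / 0.082 = 143902.4 mm.
Laser time per layer = 143902.4 / 793, so 181.4658 s.
Layer cycle = 181.4658 + 17.5, so 198.9658 s.
1094 layers × 198.9658 s/layer = 217668.5852 s, i.e. 60.46 hours.

60.46 hours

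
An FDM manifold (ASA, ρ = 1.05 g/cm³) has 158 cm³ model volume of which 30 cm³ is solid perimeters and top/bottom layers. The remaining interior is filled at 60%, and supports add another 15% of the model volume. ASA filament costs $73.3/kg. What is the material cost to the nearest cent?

Infill region = 158 − 30, so 128 cm³.
Infill deposited = 0.60 × 128, so 76.8 cm³.
Support = 0.15 × 158 = 23.7 cm³.
Total extruded = 30 + 76.8 + 23.7 = 130.5 cm³.
Mass = 130.5 × 1.05, so 137.025 g.
At $73.3/kg: 137.025/1000 × 73.3 = $10.04.

$10.04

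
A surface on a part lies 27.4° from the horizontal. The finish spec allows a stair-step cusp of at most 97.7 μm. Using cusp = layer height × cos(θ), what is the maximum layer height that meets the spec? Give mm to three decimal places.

0.110 mm

cos(27.4°) = 0.8878; t_max = 0.0977/0.8878 = 0.110 mm.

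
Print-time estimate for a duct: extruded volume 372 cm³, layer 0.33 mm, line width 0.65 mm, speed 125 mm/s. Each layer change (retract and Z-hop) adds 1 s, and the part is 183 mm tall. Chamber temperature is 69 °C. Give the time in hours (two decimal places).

Bead cross-section = 0.33 × 0.65 = 0.2145 mm².
Path length: 372000 mm³ / 0.2145 mm² → 1734265.7 mm.
Extrusion time = 1734265.7 / 125 = 13874.1 s.
Layers = ⌈183/0.33⌉ = 555.
Layer-change overhead: 555 × 1 → 555 s.
Total = 13874.1 + 555 = 14429.1 s = 4.01 hours.

4.01 hours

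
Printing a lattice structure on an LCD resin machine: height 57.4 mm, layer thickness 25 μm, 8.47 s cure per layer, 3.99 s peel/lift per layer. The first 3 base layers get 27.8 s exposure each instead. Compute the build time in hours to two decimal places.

7.96 hours

Layers = ⌈57.4/0.025⌉ = 2296.
Bottom layers = 3 × (27.8 + 3.99), so 95.37 s.
Normal layers = 2293 × (8.47 + 3.99), so 28570.78 s.
Total = 95.37 + 28570.78 = 28666.15 s = 7.96 hours.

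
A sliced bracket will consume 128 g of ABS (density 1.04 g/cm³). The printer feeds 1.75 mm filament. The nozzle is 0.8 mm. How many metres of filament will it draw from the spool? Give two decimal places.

Volume = 128 g / 1.04 g·cm⁻³ = 123.0769 cm³ = 123076.9 mm³.
Filament cross-section = π × (1.75/2)² = 2.4053 mm².
L = V/A = 123076.9/2.4053 = 51169.04 mm → 51.17 m.

51.17 m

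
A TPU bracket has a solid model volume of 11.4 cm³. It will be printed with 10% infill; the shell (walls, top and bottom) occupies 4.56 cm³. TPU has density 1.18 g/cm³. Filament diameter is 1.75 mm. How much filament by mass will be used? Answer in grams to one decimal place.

Volume inside the shell = 11.4 − 4.56 = 6.84 cm³.
Deposited infill = 0.10 × 6.84 = 0.684 cm³.
Total printed volume = 4.56 + 0.684 = 5.244 cm³.
Mass = 5.244 × 1.18, so 6.18792 g.

6.2 g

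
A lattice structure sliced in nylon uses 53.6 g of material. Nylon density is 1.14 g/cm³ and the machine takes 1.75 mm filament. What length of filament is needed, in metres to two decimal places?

Volume = 53.6 g / 1.14 g·cm⁻³ = 47.0175 cm³ = 47017.5 mm³.
Filament cross-section = π × (1.75/2)² = 2.4053 mm².
Length = 47017.5 / 2.4053 = 19547.46 mm = 19.55 m.

19.55 m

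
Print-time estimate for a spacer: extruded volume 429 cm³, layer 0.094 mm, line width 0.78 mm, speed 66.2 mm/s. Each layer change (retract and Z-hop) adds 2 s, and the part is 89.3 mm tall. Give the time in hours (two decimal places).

Bead cross-section: 0.094 × 0.78 → 0.07332 mm².
Path length: 429000 mm³ / 0.07332 mm² → 5851063.8 mm.
Print-move time = 5851063.8 / 66.2, so 88384.6 s.
Number of layers: 89.3 / 0.094 → 950 (rounded up).
Z-hop total: 950 × 2 → 1900 s.
Total = 88384.6 + 1900 = 90284.6 s = 25.08 hours.

25.08 hours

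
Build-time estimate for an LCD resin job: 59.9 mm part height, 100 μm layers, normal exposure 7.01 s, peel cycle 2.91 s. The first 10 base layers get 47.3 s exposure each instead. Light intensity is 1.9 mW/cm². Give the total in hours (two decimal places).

1.76 hours

Number of layers: 59.9 / 0.1 → 599 (rounded up).
Burn-in layers = 10 × (47.3 + 2.91), so 502.1 s.
Regular layers = 589 × (7.01 + 2.91), so 5842.88 s.
Total = 502.1 + 5842.88 = 6344.98 s = 1.76 hours.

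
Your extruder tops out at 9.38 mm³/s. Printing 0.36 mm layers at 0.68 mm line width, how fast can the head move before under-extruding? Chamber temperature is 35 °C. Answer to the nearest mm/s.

A = 0.36 × 0.68 = 0.2448 mm².
Max speed = 9.38 / 0.2448 = 38.32 ≈ 38 mm/s.

38 mm/s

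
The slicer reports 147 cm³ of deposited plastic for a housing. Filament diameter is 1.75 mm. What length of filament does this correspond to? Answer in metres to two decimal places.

61.12 m

Cross-section of 1.75 mm filament: π·(1.75/2)² = 2.4053 mm².
L = 147000 mm³ / 2.4053 mm² = 61115.04 mm, i.e. 61.12 m.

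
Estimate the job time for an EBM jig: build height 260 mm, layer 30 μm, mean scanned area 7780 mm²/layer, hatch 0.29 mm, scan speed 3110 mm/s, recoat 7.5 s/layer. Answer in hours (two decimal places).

Number of layers: 260 / 0.03 → 8667 (rounded up).
Scan path per layer: 7780 / 0.29 → 26827.6 mm.
Scan time per layer: 26827.6 / 3110 → 8.6262 s.
Per-layer time = 8.6262 + 7.5, so 16.1262 s.
8667 layers × 16.1262 s/layer = 139765.7754 s, i.e. 38.82 hours.

38.82 hours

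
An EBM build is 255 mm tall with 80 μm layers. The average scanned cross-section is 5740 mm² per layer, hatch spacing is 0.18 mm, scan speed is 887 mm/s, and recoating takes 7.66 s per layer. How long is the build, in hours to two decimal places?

38.62 hours

Layer count = ceil(255 / 0.08) = 3188.
Hatch length per layer = 5740 / 0.18, so 31888.9 mm.
Beam time per layer: 31888.9 / 887 → 35.9514 s.
Per-layer time: 35.9514 + 7.66 → 43.6114 s.
Total: 3188 × 43.6114 s = 139033.1432 s → 38.62 hours.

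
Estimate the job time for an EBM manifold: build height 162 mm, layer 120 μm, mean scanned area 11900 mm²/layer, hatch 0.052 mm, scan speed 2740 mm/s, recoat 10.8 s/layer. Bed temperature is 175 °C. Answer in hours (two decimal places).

Layers = ⌈162/0.12⌉ = 1350.
Per-layer scan distance = 11900 / 0.052 = 228846.2 mm.
Beam time per layer = 228846.2 / 2740, so 83.5205 s.
Time per layer = 83.5205 + 10.8 = 94.3205 s.
Build time = 1350 × 94.3205 = 127332.675 s = 35.37 hours.

35.37 hours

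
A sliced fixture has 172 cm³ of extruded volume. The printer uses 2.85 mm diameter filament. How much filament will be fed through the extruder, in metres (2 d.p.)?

26.96 m

Cross-section of 2.85 mm filament: π·(2.85/2)² = 6.3794 mm².
L = 172000 mm³ / 6.3794 mm² = 26961.78 mm, i.e. 26.96 m.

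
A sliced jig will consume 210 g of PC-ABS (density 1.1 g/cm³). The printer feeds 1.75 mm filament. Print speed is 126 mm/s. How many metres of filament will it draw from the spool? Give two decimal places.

Volume = 210 g / 1.1 g·cm⁻³ = 190.9091 cm³ = 190909.1 mm³.
Cross-section of 1.75 mm filament: π·(1.75/2)² = 2.4053 mm².
Length = 190909.1 / 2.4053 = 79370.18 mm = 79.37 m.

79.37 m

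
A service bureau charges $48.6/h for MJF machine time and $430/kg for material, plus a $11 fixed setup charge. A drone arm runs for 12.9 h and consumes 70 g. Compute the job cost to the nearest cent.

Machine cost = 48.6 × 12.9 = $626.94.
Material cost = 430 × 70/1000 = $30.10.
Total = 626.94 + 30.10 + 11 = $668.04.

$668.04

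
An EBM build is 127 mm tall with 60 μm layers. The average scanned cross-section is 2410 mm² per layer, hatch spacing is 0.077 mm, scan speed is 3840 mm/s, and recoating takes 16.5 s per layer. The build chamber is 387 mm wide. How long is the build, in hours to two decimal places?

Layers = ⌈127/0.06⌉ = 2117.
Hatch length per layer = 2410 / 0.077, so 31298.7 mm.
Beam time per layer: 31298.7 / 3840 → 8.1507 s.
Time per layer = 8.1507 + 16.5, so 24.6507 s.
2117 layers × 24.6507 s/layer = 52185.5319 s, i.e. 14.50 hours.

14.50 hours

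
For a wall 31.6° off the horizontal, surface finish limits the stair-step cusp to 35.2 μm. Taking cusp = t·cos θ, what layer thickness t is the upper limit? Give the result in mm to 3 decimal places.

t = h_c / cos θ = 0.0352 / 0.8517 = 0.041 mm.

0.041 mm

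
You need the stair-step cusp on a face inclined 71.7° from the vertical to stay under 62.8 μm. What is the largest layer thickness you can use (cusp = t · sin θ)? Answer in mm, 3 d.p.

0.066 mm

sin(71.7°) = 0.9494; t_max = 0.0628/0.9494 = 0.066 mm.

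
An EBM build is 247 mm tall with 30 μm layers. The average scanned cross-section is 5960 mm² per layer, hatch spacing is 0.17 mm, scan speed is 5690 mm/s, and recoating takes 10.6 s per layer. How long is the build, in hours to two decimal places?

Number of layers: 247 / 0.03 → 8234 (rounded up).
Per-layer scan distance = 5960 / 0.17, so 35058.8 mm.
Per-layer scan time: 35058.8 / 5690 → 6.1615 s.
Layer cycle: 6.1615 + 10.6 → 16.7615 s.
Total: 8234 × 16.7615 s = 138014.191 s → 38.34 hours.

38.34 hours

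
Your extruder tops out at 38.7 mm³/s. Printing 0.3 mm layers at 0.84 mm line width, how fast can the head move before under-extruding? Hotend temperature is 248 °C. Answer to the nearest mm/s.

Bead cross-section = 0.3 × 0.84 = 0.252 mm².
v_max = Q/A = 38.7/0.252 = 153.57 mm/s → 154 mm/s.

154 mm/s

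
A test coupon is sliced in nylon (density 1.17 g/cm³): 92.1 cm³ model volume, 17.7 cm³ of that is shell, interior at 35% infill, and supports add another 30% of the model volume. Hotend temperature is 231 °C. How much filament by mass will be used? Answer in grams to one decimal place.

Infill region = 92.1 − 17.7, so 74.4 cm³.
Infill volume = 0.35 × 74.4 = 26.04 cm³.
Support = 0.30 × 92.1 = 27.63 cm³.
Total printed volume = 17.7 + 26.04 + 27.63 = 71.37 cm³.
Mass: 71.37 × 1.17 → 83.5029 g.

83.5 g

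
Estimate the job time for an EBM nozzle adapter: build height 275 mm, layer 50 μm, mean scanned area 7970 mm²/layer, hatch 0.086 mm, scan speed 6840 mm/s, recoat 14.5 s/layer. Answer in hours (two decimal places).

Layers = ⌈275/0.05⌉ = 5500.
Scan path per layer = 7970 / 0.086 = 92674.4 mm.
Beam time per layer: 92674.4 / 6840 → 13.5489 s.
Time per layer = 13.5489 + 14.5, so 28.0489 s.
Build time = 5500 × 28.0489 = 154268.95 s = 42.85 hours.

42.85 hours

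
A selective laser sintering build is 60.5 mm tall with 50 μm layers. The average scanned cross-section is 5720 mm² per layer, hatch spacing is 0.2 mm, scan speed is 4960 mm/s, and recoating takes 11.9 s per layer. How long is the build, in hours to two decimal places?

5.94 hours

Layers = ⌈60.5/0.05⌉ = 1210.
Hatch length per layer = 5720 / 0.2 = 28600 mm.
Laser time per layer = 28600 / 4960 = 5.7661 s.
Time per layer = 5.7661 + 11.9, so 17.6661 s.
Total: 1210 × 17.6661 s = 21375.981 s → 5.94 hours.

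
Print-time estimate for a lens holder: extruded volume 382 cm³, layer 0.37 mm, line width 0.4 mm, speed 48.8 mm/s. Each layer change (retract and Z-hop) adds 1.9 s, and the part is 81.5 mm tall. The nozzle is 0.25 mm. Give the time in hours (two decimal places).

14.81 hours

Bead cross-section = 0.37 × 0.4 = 0.148 mm².
Path length: 382000 mm³ / 0.148 mm² → 2581081.1 mm.
Time extruding: 2581081.1 / 48.8 → 52891 s.
Layer count = ceil(81.5 / 0.37) = 221.
Z-hop total = 221 × 1.9 = 419.9 s.
Altogether 52891 + 419.9 = 53310.9 s, i.e. 14.81 hours.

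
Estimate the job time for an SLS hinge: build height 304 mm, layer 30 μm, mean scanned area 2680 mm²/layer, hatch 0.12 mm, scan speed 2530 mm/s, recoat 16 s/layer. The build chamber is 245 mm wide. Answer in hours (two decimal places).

69.89 hours

Layer count = ceil(304 / 0.03) = 10134.
Hatch length per layer = 2680 / 0.12 = 22333.3 mm.
Scan time per layer = 22333.3 / 2530 = 8.8274 s.
Per-layer time = 8.8274 + 16 = 24.8274 s.
Total: 10134 × 24.8274 s = 251600.8716 s → 69.89 hours.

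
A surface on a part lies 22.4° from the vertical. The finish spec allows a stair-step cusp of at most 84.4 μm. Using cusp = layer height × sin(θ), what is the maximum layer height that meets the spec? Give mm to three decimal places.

Layer height = cusp / sin(22.4°) = 0.0844 / 0.3811 = 0.221 mm.

0.221 mm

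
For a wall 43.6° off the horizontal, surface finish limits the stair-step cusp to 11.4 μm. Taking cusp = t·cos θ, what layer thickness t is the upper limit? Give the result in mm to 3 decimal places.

t = h_c / cos θ = 0.0114 / 0.7242 = 0.016 mm.

0.016 mm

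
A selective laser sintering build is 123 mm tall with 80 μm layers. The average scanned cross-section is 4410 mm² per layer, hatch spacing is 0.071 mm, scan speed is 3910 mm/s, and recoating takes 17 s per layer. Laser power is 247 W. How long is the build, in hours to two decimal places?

Number of layers: 123 / 0.08 → 1538 (rounded up).
Hatch length per layer = 4410 / 0.071 = 62112.7 mm.
Laser time per layer = 62112.7 / 3910, so 15.8856 s.
Time per layer = 15.8856 + 17, so 32.8856 s.
Build time = 1538 × 32.8856 = 50578.0528 s = 14.05 hours.

14.05 hours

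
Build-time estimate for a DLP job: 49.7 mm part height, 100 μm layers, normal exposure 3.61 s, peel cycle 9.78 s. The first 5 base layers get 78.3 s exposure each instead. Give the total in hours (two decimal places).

1.95 hours

Number of layers: 49.7 / 0.1 → 497 (rounded up).
Base layers = 5 × (78.3 + 9.78), so 440.4 s.
Remaining layers: 492 × (3.61 + 9.78) → 6587.88 s.
Sum: 440.4 + 6587.88 = 7028.28 s → 1.95 hours.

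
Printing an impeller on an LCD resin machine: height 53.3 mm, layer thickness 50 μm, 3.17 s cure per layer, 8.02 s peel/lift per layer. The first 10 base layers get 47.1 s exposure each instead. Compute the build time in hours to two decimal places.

Layer count = ceil(53.3 / 0.05) = 1066.
Bottom layers: 10 × (47.1 + 8.02) → 551.2 s.
Remaining layers = 1056 × (3.17 + 8.02), so 11816.64 s.
Total = 551.2 + 11816.64 = 12367.84 s = 3.44 hours.

3.44 hours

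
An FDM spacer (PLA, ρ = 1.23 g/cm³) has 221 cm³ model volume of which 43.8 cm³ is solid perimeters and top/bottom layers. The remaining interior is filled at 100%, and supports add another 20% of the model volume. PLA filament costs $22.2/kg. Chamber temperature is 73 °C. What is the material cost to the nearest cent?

Interior volume: 221 − 43.8 → 177.2 cm³.
Infill volume = 1.00 × 177.2 = 177.2 cm³.
Support = 0.20 × 221, so 44.2 cm³.
Total printed volume = 43.8 + 177.2 + 44.2 = 265.2 cm³.
Mass: 265.2 × 1.23 → 326.196 g.
Cost = 326.196 g / 1000 × $22.2/kg = $7.24.

$7.24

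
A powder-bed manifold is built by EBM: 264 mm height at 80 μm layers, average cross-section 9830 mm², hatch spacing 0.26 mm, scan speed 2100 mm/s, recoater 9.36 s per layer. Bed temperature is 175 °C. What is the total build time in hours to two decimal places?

Layer count = ceil(264 / 0.08) = 3300.
Per-layer scan distance: 9830 / 0.26 → 37807.7 mm.
Scan time per layer: 37807.7 / 2100 → 18.0037 s.
Time per layer: 18.0037 + 9.36 → 27.3637 s.
3300 layers × 27.3637 s/layer = 90300.21 s, i.e. 25.08 hours.

25.08 hours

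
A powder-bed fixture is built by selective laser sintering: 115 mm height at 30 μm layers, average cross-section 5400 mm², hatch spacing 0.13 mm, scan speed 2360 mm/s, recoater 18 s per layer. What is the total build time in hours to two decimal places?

37.92 hours

Layers = ⌈115/0.03⌉ = 3834.
Scan path per layer = 5400 / 0.13, so 41538.5 mm.
Per-layer scan time: 41538.5 / 2360 → 17.6011 s.
Time per layer = 17.6011 + 18 = 35.6011 s.
3834 layers × 35.6011 s/layer = 136494.6174 s, i.e. 37.92 hours.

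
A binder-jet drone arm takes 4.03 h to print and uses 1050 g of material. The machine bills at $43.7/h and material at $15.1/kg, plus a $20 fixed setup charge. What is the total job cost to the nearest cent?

Machine-time cost = 43.7 × 4.03, so $176.111.
Material charge = 15.1 × 1050/1000 = $15.855.
Total = 176.111 + 15.855 + 20 = 211.966 ≈ $211.97.

$211.97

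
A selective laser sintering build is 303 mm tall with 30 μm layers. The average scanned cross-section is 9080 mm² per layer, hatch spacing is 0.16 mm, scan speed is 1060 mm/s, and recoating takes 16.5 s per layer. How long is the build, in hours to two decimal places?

196.49 hours

Number of layers: 303 / 0.03 → 10100 (rounded up).
Scan path per layer: 9080 / 0.16 → 56750 mm.
Per-layer scan time = 56750 / 1060, so 53.5377 s.
Time per layer = 53.5377 + 16.5, so 70.0377 s.
10100 layers × 70.0377 s/layer = 707380.77 s, i.e. 196.49 hours.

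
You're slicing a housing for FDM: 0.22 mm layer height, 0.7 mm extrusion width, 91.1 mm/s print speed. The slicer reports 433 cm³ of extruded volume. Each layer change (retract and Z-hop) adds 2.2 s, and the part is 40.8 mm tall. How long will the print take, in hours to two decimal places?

8.69 hours

Line area: 0.22 × 0.7 → 0.154 mm².
Total extruded path = 433000/0.154 = 2811688.3 mm.
Extrusion time = 2811688.3 / 91.1, so 30863.8 s.
Layer count = ceil(40.8 / 0.22) = 186.
Z-hop total = 186 × 2.2 = 409.2 s.
Altogether 30863.8 + 409.2 = 31273 s, i.e. 8.69 hours.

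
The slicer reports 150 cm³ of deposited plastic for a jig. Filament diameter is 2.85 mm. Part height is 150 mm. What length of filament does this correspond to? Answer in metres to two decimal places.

23.51 m

Cross-section of 2.85 mm filament: π·(2.85/2)² = 6.3794 mm².
L = 150000 mm³ / 6.3794 mm² = 23513.18 mm, i.e. 23.51 m.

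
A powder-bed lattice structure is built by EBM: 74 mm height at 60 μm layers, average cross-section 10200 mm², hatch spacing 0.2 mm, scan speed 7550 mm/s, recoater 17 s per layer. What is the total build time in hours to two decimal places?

8.14 hours

Number of layers: 74 / 0.06 → 1234 (rounded up).
Scan path per layer: 10200 / 0.2 → 51000 mm.
Beam time per layer = 51000 / 7550, so 6.755 s.
Time per layer = 6.755 + 17, so 23.755 s.
Total: 1234 × 23.755 s = 29313.67 s → 8.14 hours.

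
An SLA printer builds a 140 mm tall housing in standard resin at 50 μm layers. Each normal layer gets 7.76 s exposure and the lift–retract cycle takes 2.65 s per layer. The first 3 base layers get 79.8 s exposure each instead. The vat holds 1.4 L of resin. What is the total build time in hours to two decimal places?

8.16 hours

Number of layers: 140 / 0.05 → 2800 (rounded up).
Base layers = 3 × (79.8 + 2.65) = 247.35 s.
Regular layers = 2797 × (7.76 + 2.65), so 29116.77 s.
Sum: 247.35 + 29116.77 = 29364.12 s → 8.16 hours.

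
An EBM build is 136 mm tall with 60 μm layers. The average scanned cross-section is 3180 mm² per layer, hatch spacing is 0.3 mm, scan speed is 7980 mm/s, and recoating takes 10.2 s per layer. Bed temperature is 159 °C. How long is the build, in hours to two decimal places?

Layer count = ceil(136 / 0.06) = 2267.
Scan path per layer: 3180 / 0.3 → 10600 mm.
Per-layer scan time = 10600 / 7980, so 1.3283 s.
Per-layer time = 1.3283 + 10.2 = 11.5283 s.
Build time = 2267 × 11.5283 = 26134.6561 s = 7.26 hours.

7.26 hours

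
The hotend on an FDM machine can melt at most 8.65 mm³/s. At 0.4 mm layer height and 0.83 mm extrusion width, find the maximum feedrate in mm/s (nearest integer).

26 mm/s

Bead cross-section: 0.4 × 0.83 → 0.332 mm².
v_max = Q/A = 8.65/0.332 = 26.05 mm/s → 26 mm/s.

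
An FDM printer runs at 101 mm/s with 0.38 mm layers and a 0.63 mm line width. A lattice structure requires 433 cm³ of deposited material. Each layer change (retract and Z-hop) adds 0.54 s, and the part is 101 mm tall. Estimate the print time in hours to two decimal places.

5.01 hours

Bead cross-section = 0.38 × 0.63 = 0.2394 mm².
Total extruded path = 433000/0.2394 = 1808688.4 mm.
Print-move time = 1808688.4 / 101 = 17907.8 s.
Number of layers: 101 / 0.38 → 266 (rounded up).
Z-hop total = 266 × 0.54, so 143.64 s.
Total = 17907.8 + 143.64 = 18051.44 s = 5.01 hours.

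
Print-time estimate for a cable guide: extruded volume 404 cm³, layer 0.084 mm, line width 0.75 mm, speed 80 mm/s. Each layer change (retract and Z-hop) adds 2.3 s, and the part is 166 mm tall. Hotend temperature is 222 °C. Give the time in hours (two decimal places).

Bead cross-section: 0.084 × 0.75 → 0.063 mm².
Toolpath length = 404 cm³ / 0.063 mm² = 404000 / 0.063 = 6412698.4 mm.
Time extruding = 6412698.4 / 80 = 80158.7 s.
Number of layers: 166 / 0.084 → 1977 (rounded up).
Non-print overhead: 1977 × 2.3 → 4547.1 s.
Altogether 80158.7 + 4547.1 = 84705.8 s, i.e. 23.53 hours.

23.53 hours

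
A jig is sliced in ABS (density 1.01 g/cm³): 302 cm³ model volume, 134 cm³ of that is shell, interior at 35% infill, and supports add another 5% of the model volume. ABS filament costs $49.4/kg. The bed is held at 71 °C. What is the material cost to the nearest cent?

Interior volume = 302 − 134 = 168 cm³.
Infill deposited: 0.35 × 168 → 58.8 cm³.
Support = 0.05 × 302 = 15.1 cm³.
Deposited volume: 134 + 58.8 + 15.1 → 207.9 cm³.
Mass = 207.9 × 1.01, so 209.979 g.
Cost = 209.979 g / 1000 × $49.4/kg = $10.37.

$10.37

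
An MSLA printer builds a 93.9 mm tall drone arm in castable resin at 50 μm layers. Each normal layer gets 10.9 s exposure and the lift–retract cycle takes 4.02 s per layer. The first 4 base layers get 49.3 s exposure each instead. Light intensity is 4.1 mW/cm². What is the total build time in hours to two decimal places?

7.83 hours

Layer count = ceil(93.9 / 0.05) = 1878.
Base layers = 4 × (49.3 + 4.02), so 213.28 s.
Remaining layers: 1874 × (10.9 + 4.02) → 27960.08 s.
Total = 213.28 + 27960.08 = 28173.36 s = 7.83 hours.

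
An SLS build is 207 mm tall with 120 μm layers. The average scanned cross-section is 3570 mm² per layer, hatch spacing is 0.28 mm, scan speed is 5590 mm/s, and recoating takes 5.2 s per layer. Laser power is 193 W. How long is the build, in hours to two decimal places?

Layer count = ceil(207 / 0.12) = 1725.
Hatch length per layer: 3570 / 0.28 → 12750 mm.
Per-layer scan time = 12750 / 5590 = 2.2809 s.
Per-layer time = 2.2809 + 5.2 = 7.4809 s.
Total: 1725 × 7.4809 s = 12904.5525 s → 3.58 hours.

3.58 hours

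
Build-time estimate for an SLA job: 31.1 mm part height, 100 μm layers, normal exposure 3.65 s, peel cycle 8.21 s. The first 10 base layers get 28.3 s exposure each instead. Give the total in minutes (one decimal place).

Number of layers: 31.1 / 0.1 → 311 (rounded up).
Burn-in layers = 10 × (28.3 + 8.21) = 365.1 s.
Regular layers: 301 × (3.65 + 8.21) → 3569.86 s.
Sum: 365.1 + 3569.86 = 3934.96 s → 65.6 minutes.

65.6 minutes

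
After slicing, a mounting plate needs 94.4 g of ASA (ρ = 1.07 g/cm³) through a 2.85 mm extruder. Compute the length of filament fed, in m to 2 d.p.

13.83 m

Extruded volume: 94.4/1.07 = 88.2243 cm³ (88224.3 mm³).
Cross-section of 2.85 mm filament: π·(2.85/2)² = 6.3794 mm².
L = V/A = 88224.3/6.3794 = 13829.56 mm → 13.83 m.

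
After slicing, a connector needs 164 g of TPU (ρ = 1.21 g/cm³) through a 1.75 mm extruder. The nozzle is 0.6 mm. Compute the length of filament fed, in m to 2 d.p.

Extruded volume: 164/1.21 = 135.5372 cm³ (135537.2 mm³).
A = π r² = π × 0.875² = 2.4053 mm².
Length = 135537.2 / 2.4053 = 56349.4 mm = 56.35 m.

56.35 m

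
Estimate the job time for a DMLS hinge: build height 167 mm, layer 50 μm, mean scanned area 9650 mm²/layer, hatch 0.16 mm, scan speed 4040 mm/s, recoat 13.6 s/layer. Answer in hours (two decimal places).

Number of layers: 167 / 0.05 → 3340 (rounded up).
Scan path per layer: 9650 / 0.16 → 60312.5 mm.
Scan time per layer = 60312.5 / 4040 = 14.9288 s.
Time per layer = 14.9288 + 13.6 = 28.5288 s.
3340 layers × 28.5288 s/layer = 95286.192 s, i.e. 26.47 hours.

26.47 hours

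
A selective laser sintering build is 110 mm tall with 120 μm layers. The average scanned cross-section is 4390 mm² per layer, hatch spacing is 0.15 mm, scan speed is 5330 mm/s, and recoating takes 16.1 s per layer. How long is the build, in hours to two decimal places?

5.50 hours

Number of layers: 110 / 0.12 → 917 (rounded up).
Scan path per layer = 4390 / 0.15, so 29266.7 mm.
Scan time per layer = 29266.7 / 5330, so 5.4909 s.
Per-layer time = 5.4909 + 16.1 = 21.5909 s.
917 layers × 21.5909 s/layer = 19798.8553 s, i.e. 5.50 hours.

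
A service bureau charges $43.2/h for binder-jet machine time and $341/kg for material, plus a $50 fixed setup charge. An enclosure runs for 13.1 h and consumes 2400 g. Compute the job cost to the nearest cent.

$1434.32

Machine-time cost = 43.2 × 13.1, so $565.92.
Material charge = 341 × 2400/1000, so $818.40.
Total = 565.92 + 818.40 + 50 = $1434.32.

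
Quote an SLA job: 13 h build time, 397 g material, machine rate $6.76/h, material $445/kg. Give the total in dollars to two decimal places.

$264.55

Machine-time cost = 6.76 × 13, so $87.88.
Feedstock cost: 445 × 397/1000 → $176.665.
Job cost: 87.88 + 176.665 = 264.545 ≈ $264.55.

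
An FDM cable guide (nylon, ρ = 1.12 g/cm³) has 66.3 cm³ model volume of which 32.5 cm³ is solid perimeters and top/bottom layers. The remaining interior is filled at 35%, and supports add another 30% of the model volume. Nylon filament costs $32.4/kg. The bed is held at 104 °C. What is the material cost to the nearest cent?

Infill region: 66.3 − 32.5 → 33.8 cm³.
Deposited infill = 0.35 × 33.8 = 11.83 cm³.
Support = 0.30 × 66.3 = 19.89 cm³.
Total extruded: 32.5 + 11.83 + 19.89 → 64.22 cm³.
Mass = 64.22 × 1.12, so 71.9264 g.
At $32.4/kg: 71.9264/1000 × 32.4 = $2.33.

$2.33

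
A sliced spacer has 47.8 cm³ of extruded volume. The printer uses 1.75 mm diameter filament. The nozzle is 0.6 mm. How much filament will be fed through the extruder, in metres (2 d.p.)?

19.87 m

Filament cross-section = π × (1.75/2)² = 2.4053 mm².
Length = 47.8 cm³ / 2.4053 mm² = 47800 / 2.4053 = 19872.78 mm = 19.87 m.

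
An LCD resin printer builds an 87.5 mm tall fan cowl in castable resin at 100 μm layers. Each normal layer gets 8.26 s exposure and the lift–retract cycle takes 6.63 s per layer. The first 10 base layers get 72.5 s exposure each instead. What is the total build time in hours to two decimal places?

3.80 hours

Layer count = ceil(87.5 / 0.1) = 875.
Bottom layers = 10 × (72.5 + 6.63), so 791.3 s.
Remaining layers: 865 × (8.26 + 6.63) → 12879.85 s.
Sum: 791.3 + 12879.85 = 13671.15 s → 3.80 hours.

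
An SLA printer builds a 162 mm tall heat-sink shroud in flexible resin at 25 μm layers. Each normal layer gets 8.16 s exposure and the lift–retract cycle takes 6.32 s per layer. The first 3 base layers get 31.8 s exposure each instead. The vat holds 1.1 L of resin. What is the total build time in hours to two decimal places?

26.08 hours

Layer count = ceil(162 / 0.025) = 6480.
Bottom layers = 3 × (31.8 + 6.32), so 114.36 s.
Remaining layers = 6477 × (8.16 + 6.32) = 93786.96 s.
Sum: 114.36 + 93786.96 = 93901.32 s → 26.08 hours.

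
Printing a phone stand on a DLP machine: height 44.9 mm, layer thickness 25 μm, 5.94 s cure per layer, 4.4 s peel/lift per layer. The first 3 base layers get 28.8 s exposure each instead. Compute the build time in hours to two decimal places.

Number of layers: 44.9 / 0.025 → 1796 (rounded up).
Base layers = 3 × (28.8 + 4.4), so 99.6 s.
Regular layers: 1793 × (5.94 + 4.4) → 18539.62 s.
Total = 99.6 + 18539.62 = 18639.22 s = 5.18 hours.

5.18 hours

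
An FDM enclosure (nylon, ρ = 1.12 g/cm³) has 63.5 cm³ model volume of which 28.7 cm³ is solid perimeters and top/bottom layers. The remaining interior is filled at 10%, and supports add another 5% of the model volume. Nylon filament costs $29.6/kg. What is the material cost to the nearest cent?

$1.17

Interior volume = 63.5 − 28.7, so 34.8 cm³.
Deposited infill = 0.10 × 34.8, so 3.48 cm³.
Support = 0.05 × 63.5, so 3.175 cm³.
Deposited volume = 28.7 + 3.48 + 3.175, so 35.355 cm³.
Mass = 35.355 × 1.12, so 39.5976 g.
Cost = 39.5976 g / 1000 × $29.6/kg = $1.17.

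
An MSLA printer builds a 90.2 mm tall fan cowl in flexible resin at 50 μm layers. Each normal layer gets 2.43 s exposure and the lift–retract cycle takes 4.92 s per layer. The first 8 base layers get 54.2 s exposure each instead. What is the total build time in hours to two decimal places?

3.80 hours

Layers = ⌈90.2/0.05⌉ = 1804.
Bottom layers: 8 × (54.2 + 4.92) → 472.96 s.
Regular layers = 1796 × (2.43 + 4.92) = 13200.6 s.
Total = 472.96 + 13200.6 = 13673.56 s = 3.80 hours.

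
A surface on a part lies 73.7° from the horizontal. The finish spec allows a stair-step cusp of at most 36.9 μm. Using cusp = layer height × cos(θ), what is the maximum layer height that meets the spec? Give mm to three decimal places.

t = h_c / cos θ = 0.0369 / 0.2807 = 0.131 mm.

0.131 mm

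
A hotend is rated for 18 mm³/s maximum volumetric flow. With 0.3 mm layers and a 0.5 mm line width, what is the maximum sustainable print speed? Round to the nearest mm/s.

120 mm/s

Extrusion cross-section: 0.3 × 0.5 → 0.15 mm².
Max speed = 18 / 0.15 = 120.00 ≈ 120 mm/s.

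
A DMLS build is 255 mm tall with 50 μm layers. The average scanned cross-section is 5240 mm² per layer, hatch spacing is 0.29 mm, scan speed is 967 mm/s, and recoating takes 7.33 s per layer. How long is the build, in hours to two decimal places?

36.86 hours

Layers = ⌈255/0.05⌉ = 5100.
Per-layer scan distance = 5240 / 0.29 = 18069 mm.
Laser time per layer = 18069 / 967 = 18.6856 s.
Per-layer time = 18.6856 + 7.33 = 26.0156 s.
Build time = 5100 × 26.0156 = 132679.56 s = 36.86 hours.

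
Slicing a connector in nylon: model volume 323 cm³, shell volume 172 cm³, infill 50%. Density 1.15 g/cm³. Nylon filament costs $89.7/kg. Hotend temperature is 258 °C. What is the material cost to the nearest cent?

Volume inside the shell: 323 − 172 → 151 cm³.
Infill volume = 0.50 × 151 = 75.5 cm³.
Total extruded: 172 + 75.5 → 247.5 cm³.
Mass: 247.5 × 1.15 → 284.625 g.
Cost = 284.625 g / 1000 × $89.7/kg = $25.53.

$25.53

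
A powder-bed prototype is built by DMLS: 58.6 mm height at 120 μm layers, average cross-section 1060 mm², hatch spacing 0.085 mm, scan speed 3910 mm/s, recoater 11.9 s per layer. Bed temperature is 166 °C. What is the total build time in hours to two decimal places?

Layers = ⌈58.6/0.12⌉ = 489.
Per-layer scan distance = 1060 / 0.085 = 12470.6 mm.
Scan time per layer: 12470.6 / 3910 → 3.1894 s.
Time per layer: 3.1894 + 11.9 → 15.0894 s.
Build time = 489 × 15.0894 = 7378.7166 s = 2.05 hours.

2.05 hours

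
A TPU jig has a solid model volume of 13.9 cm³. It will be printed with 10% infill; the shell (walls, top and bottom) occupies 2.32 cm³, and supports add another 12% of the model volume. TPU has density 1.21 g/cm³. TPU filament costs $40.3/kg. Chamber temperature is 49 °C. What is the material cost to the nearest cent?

$0.25

Volume inside the shell = 13.9 − 2.32, so 11.58 cm³.
Infill volume: 0.10 × 11.58 → 1.158 cm³.
Support: 0.12 × 13.9 → 1.668 cm³.
Total printed volume = 2.32 + 1.158 + 1.668 = 5.146 cm³.
Mass = 5.146 × 1.21 = 6.22666 g.
At $40.3/kg: 6.22666/1000 × 40.3 = $0.25.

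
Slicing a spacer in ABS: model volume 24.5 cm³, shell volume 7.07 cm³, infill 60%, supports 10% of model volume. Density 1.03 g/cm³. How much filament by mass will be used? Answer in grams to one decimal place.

20.6 g

Volume inside the shell: 24.5 − 7.07 → 17.43 cm³.
Deposited infill = 0.60 × 17.43, so 10.458 cm³.
Support = 0.10 × 24.5 = 2.45 cm³.
Deposited volume = 7.07 + 10.458 + 2.45 = 19.978 cm³.
Mass = 19.978 × 1.03, so 20.57734 g.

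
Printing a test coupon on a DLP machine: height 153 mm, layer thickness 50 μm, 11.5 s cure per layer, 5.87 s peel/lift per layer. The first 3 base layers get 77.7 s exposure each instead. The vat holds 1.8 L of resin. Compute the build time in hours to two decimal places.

Layers = ⌈153/0.05⌉ = 3060.
Burn-in layers: 3 × (77.7 + 5.87) → 250.71 s.
Normal layers = 3057 × (11.5 + 5.87), so 53100.09 s.
Sum: 250.71 + 53100.09 = 53350.8 s → 14.82 hours.

14.82 hours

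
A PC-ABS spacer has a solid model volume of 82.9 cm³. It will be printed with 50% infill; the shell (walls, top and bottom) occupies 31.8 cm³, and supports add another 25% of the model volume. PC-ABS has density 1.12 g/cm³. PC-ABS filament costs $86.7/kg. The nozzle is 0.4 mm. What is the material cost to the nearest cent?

Infill region = 82.9 − 31.8, so 51.1 cm³.
Deposited infill = 0.50 × 51.1 = 25.55 cm³.
Support: 0.25 × 82.9 → 20.725 cm³.
Deposited volume: 31.8 + 25.55 + 20.725 → 78.075 cm³.
Mass = 78.075 × 1.12 = 87.444 g.
Cost = 87.444 g / 1000 × $86.7/kg = $7.58.

$7.58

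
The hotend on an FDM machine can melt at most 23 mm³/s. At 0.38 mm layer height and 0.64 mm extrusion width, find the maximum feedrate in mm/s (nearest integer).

A = 0.38 × 0.64 = 0.2432 mm².
v_max = Q/A = 23/0.2432 = 94.57 mm/s → 95 mm/s.

95 mm/s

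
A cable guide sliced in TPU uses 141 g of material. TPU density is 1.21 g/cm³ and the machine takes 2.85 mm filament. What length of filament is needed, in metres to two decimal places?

Volume = 141 g / 1.21 g·cm⁻³ = 116.5289 cm³ = 116528.9 mm³.
Filament cross-section = π × (2.85/2)² = 6.3794 mm².
L = V/A = 116528.9/6.3794 = 18266.44 mm → 18.27 m.

18.27 m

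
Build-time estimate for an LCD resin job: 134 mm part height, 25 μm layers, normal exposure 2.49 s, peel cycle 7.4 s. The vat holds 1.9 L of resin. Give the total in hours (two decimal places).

14.73 hours

Layers = ⌈134/0.025⌉ = 5360.
Per-layer time = 2.49 + 7.4, so 9.89 s.
Total = 5360 × 9.89 = 53010.4 s = 14.73 hours.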